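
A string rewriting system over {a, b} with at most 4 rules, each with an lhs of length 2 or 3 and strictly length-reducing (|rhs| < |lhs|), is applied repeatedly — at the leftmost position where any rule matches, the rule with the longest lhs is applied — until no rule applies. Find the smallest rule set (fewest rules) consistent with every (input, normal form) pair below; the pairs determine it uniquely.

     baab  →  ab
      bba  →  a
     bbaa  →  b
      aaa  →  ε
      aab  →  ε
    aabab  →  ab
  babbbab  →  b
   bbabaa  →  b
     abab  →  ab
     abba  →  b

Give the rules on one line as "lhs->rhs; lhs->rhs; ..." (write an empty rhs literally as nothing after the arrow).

  | baab => ab
  | bba => a
  | bbaa => aa => b
  | aaa => ba => ε

aa->b; ba->; bb->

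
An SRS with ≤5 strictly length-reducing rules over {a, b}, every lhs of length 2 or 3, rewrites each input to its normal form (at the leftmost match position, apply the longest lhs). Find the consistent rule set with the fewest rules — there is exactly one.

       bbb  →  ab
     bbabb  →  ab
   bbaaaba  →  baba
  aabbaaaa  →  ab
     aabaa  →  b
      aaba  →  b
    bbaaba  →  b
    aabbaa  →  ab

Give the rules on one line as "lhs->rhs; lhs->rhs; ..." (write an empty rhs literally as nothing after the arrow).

aa->b; aaa->b; baa->b; bb->a

  | bbb => ab
  | bbabb => aabb => bbb => ab
  | bbaaaba => aaaaba => baba
  | aabbaaaa => bbbaaaa => abaaaa => abaa => ab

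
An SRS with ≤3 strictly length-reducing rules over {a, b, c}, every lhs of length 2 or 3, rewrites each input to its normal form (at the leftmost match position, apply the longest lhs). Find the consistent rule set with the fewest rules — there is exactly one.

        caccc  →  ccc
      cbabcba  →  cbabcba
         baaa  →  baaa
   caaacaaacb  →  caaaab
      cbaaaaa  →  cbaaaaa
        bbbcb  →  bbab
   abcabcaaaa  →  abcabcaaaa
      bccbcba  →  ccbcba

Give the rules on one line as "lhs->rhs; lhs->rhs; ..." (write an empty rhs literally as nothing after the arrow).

ac->; bbc->ba; bcc->cc

  | caccc => ccc
  | cbabcba
  | baaa
  | caaacaaacb => caaaaacb => caaaab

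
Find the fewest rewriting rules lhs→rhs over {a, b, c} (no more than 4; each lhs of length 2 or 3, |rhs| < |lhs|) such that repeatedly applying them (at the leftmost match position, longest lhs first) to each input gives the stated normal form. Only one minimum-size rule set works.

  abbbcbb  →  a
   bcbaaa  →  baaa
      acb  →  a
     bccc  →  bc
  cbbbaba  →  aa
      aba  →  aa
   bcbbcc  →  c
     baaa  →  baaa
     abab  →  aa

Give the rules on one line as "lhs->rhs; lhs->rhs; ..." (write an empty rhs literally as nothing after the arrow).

ab->a; bb->; cb->; cc->c

  | abbbcbb => abbcbb => abcbb => acbb => ab => a
  | bcbaaa => baaa
  | acb => a
  | bccc => bcc => bc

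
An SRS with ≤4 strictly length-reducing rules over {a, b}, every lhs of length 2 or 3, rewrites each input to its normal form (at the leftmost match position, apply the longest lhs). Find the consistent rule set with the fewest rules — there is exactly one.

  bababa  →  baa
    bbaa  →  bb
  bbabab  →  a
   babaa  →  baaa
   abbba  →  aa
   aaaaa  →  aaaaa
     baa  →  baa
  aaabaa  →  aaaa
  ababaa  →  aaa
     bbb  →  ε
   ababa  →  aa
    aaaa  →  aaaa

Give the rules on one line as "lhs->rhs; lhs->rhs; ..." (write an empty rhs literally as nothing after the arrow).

  | bababa => baaba => baa
  | bbaa => bba => bb
  | bbabab => bbbab => ab => a
  | babaa => baaa

aab->a; ab->a; bba->bb; bbb->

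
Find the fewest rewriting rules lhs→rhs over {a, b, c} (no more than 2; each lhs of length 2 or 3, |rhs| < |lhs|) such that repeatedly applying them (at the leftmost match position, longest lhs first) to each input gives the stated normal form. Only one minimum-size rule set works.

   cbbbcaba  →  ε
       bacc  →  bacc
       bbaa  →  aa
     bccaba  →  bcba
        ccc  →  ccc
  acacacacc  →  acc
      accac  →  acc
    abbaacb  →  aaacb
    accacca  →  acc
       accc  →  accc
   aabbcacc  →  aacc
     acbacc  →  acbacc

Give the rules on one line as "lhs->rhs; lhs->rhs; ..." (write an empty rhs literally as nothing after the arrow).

bb->; ca->

  | cbbbcaba => cbcaba => cbba => ca => ε
  | bacc
  | bbaa => aa
  | bccaba => bcba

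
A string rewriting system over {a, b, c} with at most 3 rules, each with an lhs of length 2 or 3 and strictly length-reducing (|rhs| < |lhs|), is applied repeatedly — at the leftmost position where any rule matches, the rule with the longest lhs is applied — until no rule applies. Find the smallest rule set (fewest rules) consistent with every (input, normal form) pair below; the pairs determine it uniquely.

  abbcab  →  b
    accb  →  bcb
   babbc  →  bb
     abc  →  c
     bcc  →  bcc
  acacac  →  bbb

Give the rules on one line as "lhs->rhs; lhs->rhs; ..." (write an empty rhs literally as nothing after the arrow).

ab->; abb->a; ac->b

  | abbcab => acab => bab => b
  | accb => bcb
  | babbc => bac => bb
  | abc => c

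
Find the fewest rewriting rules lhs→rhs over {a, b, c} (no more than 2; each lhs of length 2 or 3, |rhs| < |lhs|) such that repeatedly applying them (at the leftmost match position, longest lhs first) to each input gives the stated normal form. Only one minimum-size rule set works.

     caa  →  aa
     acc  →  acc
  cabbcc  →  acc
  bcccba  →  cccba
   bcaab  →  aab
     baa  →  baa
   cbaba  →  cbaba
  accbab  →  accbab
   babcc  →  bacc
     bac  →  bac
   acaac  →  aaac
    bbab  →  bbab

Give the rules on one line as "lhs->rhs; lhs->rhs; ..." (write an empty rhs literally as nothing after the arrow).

bc->c; ca->a

  | caa => aa
  | acc
  | cabbcc => abbcc => abcc => acc
  | bcccba => cccba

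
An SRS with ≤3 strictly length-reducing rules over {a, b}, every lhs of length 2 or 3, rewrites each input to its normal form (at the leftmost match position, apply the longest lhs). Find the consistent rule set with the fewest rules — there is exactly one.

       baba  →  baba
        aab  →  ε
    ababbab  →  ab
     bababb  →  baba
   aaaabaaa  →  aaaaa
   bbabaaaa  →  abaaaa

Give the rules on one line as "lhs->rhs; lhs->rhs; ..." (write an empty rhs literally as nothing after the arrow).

  | baba
  | aab => ε
  | ababbab => abaab => ab
  | bababb => baba

aab->; bb->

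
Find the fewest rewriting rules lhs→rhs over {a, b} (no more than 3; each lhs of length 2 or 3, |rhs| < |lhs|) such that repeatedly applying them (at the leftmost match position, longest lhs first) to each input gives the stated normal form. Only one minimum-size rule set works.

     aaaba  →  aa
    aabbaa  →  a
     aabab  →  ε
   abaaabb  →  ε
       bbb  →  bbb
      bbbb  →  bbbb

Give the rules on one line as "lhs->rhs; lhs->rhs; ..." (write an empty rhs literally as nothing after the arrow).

ab->; aba->

  | aaaba => aa
  | aabbaa => abaa => a
  | aabab => ab => ε
  | abaaabb => aabb => ab => ε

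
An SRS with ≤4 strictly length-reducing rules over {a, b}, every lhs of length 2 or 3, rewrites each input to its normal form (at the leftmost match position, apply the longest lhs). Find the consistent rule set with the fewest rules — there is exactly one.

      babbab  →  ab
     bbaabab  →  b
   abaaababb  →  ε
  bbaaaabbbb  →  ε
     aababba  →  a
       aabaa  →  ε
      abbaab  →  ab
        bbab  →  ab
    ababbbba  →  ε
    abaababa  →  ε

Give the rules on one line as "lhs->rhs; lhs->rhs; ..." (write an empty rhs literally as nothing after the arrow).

aa->; ba->a; bab->b; bb->

  | babbab => bbab => ab
  | bbaabab => aabab => bab => b
  | abaaababb => aaaababb => aababb => babb => bb => ε
  | bbaaaabbbb => aaaabbbb => aabbbb => bbbb => bb => ε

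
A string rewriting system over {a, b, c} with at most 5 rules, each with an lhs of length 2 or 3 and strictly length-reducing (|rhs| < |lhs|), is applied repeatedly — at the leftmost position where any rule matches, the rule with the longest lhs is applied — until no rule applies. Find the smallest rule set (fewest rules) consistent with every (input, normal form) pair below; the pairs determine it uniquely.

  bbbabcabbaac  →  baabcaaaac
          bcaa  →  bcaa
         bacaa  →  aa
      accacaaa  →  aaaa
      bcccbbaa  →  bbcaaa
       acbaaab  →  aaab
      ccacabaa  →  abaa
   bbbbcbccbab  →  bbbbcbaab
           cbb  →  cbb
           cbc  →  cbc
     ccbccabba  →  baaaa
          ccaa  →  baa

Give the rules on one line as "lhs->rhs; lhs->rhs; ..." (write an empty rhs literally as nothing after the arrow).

  | bbbabcabbaac => baabcabbaac => baabcaaaac
  | bcaa
  | bacaa => aa
  | accacaaa => abacaaa => aaaa

acb->; bac->; bba->aa; cc->b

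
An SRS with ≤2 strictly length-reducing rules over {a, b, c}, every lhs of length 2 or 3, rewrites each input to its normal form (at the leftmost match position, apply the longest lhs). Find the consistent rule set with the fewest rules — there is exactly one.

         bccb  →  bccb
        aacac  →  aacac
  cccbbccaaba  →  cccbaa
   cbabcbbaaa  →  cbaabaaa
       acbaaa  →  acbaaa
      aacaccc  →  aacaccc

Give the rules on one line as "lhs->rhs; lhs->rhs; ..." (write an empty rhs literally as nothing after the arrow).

  | bccb
  | aacac
  | cccbbccaaba => cccbbcba => cccbaa
  | cbabcbbaaa => cbaabaaa

bcb->a; caa->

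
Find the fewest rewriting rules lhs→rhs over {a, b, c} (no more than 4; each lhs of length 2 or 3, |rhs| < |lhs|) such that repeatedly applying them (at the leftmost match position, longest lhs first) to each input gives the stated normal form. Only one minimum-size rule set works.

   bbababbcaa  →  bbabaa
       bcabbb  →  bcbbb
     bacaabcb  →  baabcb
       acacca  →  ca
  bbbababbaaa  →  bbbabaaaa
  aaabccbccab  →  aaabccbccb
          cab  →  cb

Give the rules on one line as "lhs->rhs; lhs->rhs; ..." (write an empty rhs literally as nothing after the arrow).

abb->a; ac->; cab->cb

  | bbababbcaa => bbabacaa => bbabaa
  | bcabbb => bcbbb
  | bacaabcb => baabcb
  | acacca => acca => ca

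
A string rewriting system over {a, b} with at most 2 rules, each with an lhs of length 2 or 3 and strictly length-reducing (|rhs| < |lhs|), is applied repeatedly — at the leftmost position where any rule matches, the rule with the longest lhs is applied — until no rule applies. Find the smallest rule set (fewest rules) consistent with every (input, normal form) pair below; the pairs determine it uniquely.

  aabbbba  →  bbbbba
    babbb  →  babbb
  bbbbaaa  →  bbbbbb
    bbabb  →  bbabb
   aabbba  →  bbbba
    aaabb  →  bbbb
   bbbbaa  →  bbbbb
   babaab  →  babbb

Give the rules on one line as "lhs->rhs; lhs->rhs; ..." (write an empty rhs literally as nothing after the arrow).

aa->b; aaa->bb

  | aabbbba => bbbbba
  | babbb
  | bbbbaaa => bbbbbb
  | bbabb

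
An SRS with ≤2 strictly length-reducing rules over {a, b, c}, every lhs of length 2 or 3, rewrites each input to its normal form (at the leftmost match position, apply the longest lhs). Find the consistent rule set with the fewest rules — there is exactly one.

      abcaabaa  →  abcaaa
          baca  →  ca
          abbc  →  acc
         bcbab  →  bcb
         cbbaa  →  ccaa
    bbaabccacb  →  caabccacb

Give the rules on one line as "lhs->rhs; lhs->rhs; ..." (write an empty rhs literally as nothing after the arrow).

ba->; bb->c

  | abcaabaa => abcaaa
  | baca => ca
  | abbc => acc
  | bcbab => bcb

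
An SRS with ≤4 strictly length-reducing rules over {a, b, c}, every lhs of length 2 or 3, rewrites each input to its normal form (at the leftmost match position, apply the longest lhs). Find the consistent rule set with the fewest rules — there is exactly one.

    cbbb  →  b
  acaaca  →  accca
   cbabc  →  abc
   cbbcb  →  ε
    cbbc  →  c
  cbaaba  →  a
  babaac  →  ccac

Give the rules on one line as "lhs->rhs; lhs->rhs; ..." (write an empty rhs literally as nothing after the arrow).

  | cbbb => b
  | acaaca => accca
  | cbabc => abc
  | cbbcb => cb => ε

aa->c; bab->ca; cb->; cbb->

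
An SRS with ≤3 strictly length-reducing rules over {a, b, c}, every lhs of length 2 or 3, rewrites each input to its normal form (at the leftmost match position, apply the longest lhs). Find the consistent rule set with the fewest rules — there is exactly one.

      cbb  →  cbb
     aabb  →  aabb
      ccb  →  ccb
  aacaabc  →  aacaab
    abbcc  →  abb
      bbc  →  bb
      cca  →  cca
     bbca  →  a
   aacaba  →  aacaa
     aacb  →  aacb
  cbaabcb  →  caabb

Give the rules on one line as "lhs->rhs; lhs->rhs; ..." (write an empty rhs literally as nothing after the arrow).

  | cbb
  | aabb
  | ccb
  | aacaabc => aacaab

ba->a; bc->b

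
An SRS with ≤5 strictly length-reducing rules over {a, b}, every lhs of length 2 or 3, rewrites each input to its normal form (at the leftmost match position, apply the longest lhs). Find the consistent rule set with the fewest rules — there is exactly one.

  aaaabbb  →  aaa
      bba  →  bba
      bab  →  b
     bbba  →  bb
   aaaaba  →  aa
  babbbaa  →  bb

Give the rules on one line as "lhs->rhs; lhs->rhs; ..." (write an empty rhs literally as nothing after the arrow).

ab->; aba->bb; abb->ab; bbb->ab

  | aaaabbb => aaaabb => aaaab => aaa
  | bba
  | bab => b
  | bbba => aba => bb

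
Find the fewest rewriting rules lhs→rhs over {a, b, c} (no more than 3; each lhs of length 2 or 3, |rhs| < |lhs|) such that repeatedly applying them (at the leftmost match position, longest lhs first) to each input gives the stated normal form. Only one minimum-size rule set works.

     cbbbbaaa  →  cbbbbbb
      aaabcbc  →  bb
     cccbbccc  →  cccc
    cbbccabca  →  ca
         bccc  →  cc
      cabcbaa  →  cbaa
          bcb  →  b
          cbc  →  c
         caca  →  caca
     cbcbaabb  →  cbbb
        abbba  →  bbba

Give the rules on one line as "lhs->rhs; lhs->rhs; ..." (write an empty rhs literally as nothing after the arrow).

  | cbbbbaaa => cbbbbbb
  | aaabcbc => bbbcbc => bbbc => bb
  | cccbbccc => cccbcc => cccc
  | cbbccabca => cbcabca => cabca => cbca => ca

aaa->bb; ab->b; bc->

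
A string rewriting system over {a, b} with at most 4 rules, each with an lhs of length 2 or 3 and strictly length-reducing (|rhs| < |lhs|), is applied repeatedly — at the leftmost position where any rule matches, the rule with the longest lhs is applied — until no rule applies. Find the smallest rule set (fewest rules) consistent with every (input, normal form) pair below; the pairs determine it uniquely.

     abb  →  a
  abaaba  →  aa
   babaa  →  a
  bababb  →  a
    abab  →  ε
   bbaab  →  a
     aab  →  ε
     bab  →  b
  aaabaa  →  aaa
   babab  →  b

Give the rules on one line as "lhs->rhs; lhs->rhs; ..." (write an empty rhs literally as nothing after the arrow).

  | abb => ab => a
  | abaaba => aaaba => aa
  | babaa => baa => a
  | bababb => babb => bb => a

aab->; ab->a; ba->; bb->a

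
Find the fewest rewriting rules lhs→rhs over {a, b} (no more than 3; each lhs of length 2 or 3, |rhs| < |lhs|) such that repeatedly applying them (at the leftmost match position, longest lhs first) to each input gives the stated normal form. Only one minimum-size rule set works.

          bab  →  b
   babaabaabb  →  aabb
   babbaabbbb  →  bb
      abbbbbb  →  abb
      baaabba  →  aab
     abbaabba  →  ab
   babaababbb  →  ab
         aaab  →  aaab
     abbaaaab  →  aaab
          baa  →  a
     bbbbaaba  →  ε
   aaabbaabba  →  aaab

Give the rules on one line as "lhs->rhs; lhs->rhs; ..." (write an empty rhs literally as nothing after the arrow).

  | bab => b
  | babaabaabb => baabaabb => abaabb => aabb
  | babbaabbbb => bbaabbbb => babbbb => bbbb => bb
  | abbbbbb => abbbb => abb

ba->; bbb->b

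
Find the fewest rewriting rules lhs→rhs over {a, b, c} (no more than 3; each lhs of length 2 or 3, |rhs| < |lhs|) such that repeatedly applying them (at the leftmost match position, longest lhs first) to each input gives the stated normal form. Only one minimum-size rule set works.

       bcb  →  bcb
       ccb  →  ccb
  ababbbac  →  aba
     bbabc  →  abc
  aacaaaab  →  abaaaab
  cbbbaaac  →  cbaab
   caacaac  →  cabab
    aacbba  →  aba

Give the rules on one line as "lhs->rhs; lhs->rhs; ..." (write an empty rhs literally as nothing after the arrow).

ac->b; bb->

  | bcb
  | ccb
  | ababbbac => ababac => ababb => aba
  | bbabc => abc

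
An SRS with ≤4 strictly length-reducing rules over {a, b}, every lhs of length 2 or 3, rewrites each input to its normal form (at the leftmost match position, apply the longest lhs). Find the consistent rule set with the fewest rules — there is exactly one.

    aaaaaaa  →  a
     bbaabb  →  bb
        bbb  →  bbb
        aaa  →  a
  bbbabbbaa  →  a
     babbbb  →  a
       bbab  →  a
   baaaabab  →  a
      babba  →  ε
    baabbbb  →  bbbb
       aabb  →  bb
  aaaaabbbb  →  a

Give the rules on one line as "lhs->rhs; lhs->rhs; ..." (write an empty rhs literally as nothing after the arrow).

aa->; ab->a; ba->a

  | aaaaaaa => aaaaa => aaa => a
  | bbaabb => baabb => aabb => bb
  | bbb
  | aaa => a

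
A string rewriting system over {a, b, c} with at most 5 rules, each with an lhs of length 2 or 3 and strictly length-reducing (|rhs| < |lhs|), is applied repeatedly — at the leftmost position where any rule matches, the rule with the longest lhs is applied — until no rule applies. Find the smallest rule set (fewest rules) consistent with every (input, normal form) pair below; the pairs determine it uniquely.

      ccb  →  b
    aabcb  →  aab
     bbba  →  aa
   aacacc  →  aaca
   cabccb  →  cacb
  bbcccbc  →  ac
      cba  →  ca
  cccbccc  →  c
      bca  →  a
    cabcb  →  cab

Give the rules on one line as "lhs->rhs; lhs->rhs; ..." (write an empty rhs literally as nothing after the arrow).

  | ccb => b
  | aabcb => aab
  | bbba => aba => aa
  | aacacc => aaca

ba->a; bb->a; bc->; cc->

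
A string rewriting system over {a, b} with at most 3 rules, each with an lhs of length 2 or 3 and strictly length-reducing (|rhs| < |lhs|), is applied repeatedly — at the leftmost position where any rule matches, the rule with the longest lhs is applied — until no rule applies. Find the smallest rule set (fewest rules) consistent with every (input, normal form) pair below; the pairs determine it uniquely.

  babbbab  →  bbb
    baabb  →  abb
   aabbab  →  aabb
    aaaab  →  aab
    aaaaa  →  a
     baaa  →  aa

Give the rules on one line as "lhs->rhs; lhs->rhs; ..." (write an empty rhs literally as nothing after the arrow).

  | babbbab => bbbab => bbb
  | baabb => abb
  | aabbab => aabb
  | aaaab => aab

aaa->a; ba->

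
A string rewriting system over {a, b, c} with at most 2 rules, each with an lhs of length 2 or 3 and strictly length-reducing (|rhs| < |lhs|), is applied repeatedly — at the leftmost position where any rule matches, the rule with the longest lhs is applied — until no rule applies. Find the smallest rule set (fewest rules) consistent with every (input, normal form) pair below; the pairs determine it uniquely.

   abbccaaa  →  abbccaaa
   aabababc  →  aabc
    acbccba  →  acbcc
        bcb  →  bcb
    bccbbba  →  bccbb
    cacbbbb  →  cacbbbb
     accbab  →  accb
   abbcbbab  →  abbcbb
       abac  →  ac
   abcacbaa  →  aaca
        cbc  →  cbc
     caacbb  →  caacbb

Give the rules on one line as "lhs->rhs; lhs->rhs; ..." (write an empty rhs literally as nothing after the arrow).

  | abbccaaa
  | aabababc => aababc => aabc
  | acbccba => acbcc
  | bcb

ba->; bca->a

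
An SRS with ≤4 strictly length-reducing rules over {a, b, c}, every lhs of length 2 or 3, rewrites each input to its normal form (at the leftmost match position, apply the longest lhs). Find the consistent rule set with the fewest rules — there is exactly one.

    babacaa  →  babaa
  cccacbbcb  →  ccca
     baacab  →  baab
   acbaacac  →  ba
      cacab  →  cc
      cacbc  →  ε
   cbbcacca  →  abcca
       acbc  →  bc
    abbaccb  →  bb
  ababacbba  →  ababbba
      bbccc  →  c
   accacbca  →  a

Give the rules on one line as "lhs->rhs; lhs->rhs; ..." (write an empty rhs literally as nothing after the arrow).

  | babacaa => babaa
  | cccacbbcb => cccbbcb => ccabcb => ccccb => ccca
  | baacab => baab
  | acbaacac => baacac => baac => ba

ac->; bbc->cb; cab->cc; cb->a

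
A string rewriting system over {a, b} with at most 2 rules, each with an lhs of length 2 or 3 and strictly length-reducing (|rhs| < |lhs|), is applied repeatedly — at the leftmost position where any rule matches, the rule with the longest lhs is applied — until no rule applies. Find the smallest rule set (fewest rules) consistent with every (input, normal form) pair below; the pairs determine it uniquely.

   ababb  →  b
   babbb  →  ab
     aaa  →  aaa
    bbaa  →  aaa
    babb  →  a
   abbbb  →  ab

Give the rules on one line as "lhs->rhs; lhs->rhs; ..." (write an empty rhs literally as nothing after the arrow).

abb->b; bb->a

  | ababb => abb => b
  | babbb => bbb => ab
  | aaa
  | bbaa => aaa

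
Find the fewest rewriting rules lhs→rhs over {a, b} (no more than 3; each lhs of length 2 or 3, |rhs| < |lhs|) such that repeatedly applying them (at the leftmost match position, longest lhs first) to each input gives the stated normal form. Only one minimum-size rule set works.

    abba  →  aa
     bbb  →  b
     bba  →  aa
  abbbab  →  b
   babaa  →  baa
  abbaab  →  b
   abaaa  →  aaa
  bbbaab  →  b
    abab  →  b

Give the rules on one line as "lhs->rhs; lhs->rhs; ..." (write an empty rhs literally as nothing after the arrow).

ab->b; aba->a; bb->a

  | abba => bba => aa
  | bbb => ab => b
  | bba => aa
  | abbbab => bbbab => abab => ab => b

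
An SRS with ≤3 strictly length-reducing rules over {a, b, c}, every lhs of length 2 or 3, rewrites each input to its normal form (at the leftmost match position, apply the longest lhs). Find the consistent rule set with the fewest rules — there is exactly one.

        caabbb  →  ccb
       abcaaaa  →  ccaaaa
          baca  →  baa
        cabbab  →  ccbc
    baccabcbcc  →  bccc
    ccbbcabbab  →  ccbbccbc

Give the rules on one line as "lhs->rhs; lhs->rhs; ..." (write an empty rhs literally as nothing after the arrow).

ab->c; ac->a

  | caabbb => cacbb => cabb => ccb
  | abcaaaa => ccaaaa
  | baca => baa
  | cabbab => ccbab => ccbc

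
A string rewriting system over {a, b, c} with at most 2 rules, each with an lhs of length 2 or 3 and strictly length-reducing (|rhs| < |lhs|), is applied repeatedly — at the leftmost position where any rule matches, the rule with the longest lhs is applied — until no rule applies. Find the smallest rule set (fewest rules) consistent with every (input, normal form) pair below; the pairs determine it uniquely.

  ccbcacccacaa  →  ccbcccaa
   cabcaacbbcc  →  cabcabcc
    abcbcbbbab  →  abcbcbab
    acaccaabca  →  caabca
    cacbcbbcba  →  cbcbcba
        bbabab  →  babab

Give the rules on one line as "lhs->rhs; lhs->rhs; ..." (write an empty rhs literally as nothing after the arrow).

  | ccbcacccacaa => ccbcccacaa => ccbcccaa
  | cabcaacbbcc => cabcabbcc => cabcabcc
  | abcbcbbbab => abcbcbbab => abcbcbab
  | acaccaabca => accaabca => caabca

ac->; bb->b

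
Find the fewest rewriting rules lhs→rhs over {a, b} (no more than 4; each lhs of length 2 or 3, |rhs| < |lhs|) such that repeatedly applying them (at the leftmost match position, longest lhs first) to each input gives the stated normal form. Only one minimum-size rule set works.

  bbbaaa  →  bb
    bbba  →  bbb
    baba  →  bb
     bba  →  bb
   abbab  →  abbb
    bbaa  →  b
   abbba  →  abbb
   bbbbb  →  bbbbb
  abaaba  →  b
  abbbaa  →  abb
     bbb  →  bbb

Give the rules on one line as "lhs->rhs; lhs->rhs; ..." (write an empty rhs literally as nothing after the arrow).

aba->ba; ba->b; baa->

  | bbbaaa => bba => bb
  | bbba => bbb
  | baba => bba => bb
  | bba => bb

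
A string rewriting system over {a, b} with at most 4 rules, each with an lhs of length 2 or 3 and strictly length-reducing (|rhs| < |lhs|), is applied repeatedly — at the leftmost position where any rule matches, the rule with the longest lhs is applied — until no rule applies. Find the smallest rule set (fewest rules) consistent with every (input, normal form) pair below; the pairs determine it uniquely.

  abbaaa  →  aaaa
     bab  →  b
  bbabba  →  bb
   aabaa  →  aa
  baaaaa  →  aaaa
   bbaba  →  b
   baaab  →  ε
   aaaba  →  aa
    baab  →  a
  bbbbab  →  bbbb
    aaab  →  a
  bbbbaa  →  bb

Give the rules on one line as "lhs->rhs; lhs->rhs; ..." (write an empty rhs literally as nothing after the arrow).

  | abbaaa => abaaa => aaaa
  | bab => b
  | bbabba => bbba => bb
  | aabaa => aa

aab->; ab->a; ba->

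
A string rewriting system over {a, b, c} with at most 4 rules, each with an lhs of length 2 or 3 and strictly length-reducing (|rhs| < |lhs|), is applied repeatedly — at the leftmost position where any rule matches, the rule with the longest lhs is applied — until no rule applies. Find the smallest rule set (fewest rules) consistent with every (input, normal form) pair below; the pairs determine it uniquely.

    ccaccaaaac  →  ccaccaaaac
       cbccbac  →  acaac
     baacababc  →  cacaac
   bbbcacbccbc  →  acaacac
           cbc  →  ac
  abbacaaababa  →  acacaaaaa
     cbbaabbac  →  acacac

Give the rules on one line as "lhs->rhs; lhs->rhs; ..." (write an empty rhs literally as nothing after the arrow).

  | ccaccaaaac
  | cbccbac => accbac => acaac
  | baacababc => cacababc => cacacbc => cacaac
  | bbbcacbccbc => cbcacbccbc => acacbccbc => acaaccbc => acaacac

ba->c; bb->c; cb->a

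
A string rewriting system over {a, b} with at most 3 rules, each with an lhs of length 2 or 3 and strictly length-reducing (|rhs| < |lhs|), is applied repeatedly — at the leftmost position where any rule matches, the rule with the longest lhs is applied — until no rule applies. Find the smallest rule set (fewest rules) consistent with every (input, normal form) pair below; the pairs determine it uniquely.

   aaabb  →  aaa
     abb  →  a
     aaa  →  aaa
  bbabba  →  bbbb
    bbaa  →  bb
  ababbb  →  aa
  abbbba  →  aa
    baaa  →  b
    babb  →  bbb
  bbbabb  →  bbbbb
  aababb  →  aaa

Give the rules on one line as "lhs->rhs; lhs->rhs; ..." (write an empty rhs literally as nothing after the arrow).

ab->a; ba->b

  | aaabb => aaab => aaa
  | abb => ab => a
  | aaa
  | bbabba => bbbba => bbbb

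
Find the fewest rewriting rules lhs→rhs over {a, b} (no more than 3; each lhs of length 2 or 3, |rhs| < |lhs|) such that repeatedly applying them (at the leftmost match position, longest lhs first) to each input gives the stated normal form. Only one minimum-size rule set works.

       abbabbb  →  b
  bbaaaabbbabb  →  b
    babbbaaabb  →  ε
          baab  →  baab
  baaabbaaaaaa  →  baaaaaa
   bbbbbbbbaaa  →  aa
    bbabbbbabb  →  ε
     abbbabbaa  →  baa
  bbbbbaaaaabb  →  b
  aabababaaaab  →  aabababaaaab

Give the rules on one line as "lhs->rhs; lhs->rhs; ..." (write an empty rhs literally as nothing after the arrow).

abb->bb; bb->; bba->

  | abbabbb => bbabbb => bbb => b
  | bbaaaabbbabb => aaabbbabb => aabbbabb => abbbabb => bbbabb => babb => bbb => b
  | babbbaaabb => bbbbaaabb => bbaaabb => aabb => abb => bb => ε
  | baab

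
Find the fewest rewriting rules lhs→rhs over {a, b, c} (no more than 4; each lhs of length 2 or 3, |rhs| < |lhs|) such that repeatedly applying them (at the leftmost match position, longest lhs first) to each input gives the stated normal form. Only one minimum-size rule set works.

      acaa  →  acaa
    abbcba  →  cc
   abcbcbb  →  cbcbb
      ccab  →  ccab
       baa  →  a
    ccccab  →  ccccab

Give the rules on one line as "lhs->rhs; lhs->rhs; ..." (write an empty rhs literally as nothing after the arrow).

  | acaa
  | abbcba => ccba => cc
  | abcbcbb => cbcbb
  | ccab

abb->c; abc->c; ba->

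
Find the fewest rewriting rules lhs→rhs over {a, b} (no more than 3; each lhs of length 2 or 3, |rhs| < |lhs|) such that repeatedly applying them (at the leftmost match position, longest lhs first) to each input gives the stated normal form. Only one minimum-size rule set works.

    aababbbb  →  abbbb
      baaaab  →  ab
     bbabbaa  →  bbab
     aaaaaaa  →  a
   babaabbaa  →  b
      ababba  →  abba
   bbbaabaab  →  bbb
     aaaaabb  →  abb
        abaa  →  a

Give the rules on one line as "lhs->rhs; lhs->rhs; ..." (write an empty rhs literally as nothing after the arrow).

aa->a; aba->a; baa->

  | aababbbb => ababbbb => abbbb
  | baaaab => aab => ab
  | bbabbaa => bbab
  | aaaaaaa => aaaaaa => aaaaa => aaaa => aaa => aa => a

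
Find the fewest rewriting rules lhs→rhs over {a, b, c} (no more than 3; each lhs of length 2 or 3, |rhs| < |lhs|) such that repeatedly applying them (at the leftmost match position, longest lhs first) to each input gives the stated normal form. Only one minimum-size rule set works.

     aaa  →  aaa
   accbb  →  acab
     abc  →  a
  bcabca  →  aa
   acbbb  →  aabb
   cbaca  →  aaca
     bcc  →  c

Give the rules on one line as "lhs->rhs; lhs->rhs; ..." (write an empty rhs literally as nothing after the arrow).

  | aaa
  | accbb => acab
  | abc => a
  | bcabca => abca => aa

bc->; cb->a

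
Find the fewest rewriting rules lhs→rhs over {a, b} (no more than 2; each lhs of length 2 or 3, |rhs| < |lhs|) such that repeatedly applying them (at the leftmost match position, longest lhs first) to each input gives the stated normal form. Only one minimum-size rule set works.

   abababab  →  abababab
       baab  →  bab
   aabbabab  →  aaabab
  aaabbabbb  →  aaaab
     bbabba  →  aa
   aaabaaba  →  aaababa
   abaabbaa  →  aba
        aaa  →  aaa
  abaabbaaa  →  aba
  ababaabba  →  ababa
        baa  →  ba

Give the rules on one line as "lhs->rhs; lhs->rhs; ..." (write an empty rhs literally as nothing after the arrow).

baa->ba; bb->

  | abababab
  | baab => bab
  | aabbabab => aaabab
  | aaabbabbb => aaaabbb => aaaab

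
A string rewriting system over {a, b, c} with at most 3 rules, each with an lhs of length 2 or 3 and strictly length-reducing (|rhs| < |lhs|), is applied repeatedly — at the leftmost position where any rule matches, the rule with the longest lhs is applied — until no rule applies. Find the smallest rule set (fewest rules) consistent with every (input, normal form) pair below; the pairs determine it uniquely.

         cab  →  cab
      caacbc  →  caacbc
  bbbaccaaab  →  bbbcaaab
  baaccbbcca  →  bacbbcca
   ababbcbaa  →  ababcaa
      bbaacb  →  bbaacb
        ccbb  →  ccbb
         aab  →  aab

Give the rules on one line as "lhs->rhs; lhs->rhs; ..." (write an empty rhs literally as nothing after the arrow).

  | cab
  | caacbc
  | bbbaccaaab => bbbcaaab
  | baaccbbcca => bacbbcca

acc->c; bcb->c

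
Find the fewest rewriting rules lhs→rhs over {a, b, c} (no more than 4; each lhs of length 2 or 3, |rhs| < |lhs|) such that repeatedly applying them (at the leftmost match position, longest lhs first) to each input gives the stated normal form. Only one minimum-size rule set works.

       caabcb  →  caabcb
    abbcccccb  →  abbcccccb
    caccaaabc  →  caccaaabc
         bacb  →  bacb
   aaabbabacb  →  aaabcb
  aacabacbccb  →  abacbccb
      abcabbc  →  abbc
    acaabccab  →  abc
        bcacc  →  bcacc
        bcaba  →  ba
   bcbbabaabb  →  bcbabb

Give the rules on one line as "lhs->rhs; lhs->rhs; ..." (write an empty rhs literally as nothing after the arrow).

  | caabcb
  | abbcccccb
  | caccaaabc
  | bacb

aca->; bba->b; cab->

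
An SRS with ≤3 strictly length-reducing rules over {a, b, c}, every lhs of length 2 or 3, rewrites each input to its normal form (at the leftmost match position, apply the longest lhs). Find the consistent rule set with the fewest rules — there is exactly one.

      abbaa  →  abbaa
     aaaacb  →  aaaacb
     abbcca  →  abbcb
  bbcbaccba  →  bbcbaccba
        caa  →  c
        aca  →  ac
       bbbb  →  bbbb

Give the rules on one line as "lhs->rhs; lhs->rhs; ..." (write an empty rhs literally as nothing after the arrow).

ca->c; cca->cb

  | abbaa
  | aaaacb
  | abbcca => abbcb
  | bbcbaccba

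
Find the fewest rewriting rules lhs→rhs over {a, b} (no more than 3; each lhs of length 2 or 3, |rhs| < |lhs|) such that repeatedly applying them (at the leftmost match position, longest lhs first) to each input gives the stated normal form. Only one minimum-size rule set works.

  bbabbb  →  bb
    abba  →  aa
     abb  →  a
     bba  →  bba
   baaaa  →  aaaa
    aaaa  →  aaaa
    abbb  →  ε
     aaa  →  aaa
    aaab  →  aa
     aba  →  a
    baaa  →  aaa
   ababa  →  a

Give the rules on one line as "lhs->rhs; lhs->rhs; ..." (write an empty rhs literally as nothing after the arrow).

ab->; abb->a; baa->aa

  | bbabbb => bbab => bb
  | abba => aa
  | abb => a
  | bba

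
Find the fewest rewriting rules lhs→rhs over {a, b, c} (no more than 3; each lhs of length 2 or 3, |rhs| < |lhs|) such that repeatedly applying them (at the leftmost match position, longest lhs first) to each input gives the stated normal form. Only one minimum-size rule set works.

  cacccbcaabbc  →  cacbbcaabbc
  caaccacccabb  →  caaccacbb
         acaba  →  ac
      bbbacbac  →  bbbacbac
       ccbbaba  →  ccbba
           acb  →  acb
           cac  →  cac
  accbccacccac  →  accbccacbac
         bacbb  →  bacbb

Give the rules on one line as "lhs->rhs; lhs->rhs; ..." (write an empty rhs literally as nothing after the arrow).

  | cacccbcaabbc => cacbbcaabbc
  | caaccacccabb => caaccacbabb => caaccacbb
  | acaba => ac
  | bbbacbac

aba->; bab->b; ccc->cb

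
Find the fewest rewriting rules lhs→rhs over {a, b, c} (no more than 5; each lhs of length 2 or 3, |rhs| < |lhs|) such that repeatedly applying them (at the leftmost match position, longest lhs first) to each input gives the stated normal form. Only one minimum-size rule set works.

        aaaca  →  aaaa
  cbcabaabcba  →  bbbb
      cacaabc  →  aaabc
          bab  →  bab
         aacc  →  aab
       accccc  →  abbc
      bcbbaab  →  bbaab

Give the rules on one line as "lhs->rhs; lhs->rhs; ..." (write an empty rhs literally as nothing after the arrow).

aba->bb; ca->a; cb->; cc->b

  | aaaca => aaaa
  | cbcabaabcba => cabaabcba => abaabcba => bbabcba => bbaba => bbbb
  | cacaabc => acaabc => aaabc
  | bab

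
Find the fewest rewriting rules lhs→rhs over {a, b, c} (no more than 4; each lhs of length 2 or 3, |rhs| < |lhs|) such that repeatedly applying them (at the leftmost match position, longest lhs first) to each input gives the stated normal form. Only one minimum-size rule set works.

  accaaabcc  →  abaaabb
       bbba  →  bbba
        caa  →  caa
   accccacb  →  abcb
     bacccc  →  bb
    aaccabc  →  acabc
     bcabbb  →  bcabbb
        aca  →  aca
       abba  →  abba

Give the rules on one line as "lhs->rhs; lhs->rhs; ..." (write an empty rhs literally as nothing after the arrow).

aac->a; bac->c; cc->b

  | accaaabcc => abaaabcc => abaaabb
  | bbba
  | caa
  | accccacb => abccacb => abbacb => abcb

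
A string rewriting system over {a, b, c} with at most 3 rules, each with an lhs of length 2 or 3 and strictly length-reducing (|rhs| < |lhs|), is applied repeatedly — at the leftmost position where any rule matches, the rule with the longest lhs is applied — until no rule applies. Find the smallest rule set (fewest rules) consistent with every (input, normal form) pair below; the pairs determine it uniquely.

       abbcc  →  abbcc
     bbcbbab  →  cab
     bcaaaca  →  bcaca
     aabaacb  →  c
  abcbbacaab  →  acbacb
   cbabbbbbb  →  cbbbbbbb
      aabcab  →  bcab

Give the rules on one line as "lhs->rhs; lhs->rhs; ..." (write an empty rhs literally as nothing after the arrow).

  | abbcc
  | bbcbbab => bcbab => cab
  | bcaaaca => bcaca
  | aabaacb => baacb => bcb => c

aa->; bab->bb; bcb->c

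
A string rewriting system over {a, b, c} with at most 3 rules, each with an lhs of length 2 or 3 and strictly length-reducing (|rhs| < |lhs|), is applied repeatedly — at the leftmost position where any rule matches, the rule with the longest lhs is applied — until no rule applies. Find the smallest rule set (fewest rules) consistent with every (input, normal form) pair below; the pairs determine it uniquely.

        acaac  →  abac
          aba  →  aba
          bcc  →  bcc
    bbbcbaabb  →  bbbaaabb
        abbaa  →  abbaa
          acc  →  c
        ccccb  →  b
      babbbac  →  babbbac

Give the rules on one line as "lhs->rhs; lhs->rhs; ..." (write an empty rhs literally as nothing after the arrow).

acc->c; ca->b; cb->a

  | acaac => abac
  | aba
  | bcc
  | bbbcbaabb => bbbaaabb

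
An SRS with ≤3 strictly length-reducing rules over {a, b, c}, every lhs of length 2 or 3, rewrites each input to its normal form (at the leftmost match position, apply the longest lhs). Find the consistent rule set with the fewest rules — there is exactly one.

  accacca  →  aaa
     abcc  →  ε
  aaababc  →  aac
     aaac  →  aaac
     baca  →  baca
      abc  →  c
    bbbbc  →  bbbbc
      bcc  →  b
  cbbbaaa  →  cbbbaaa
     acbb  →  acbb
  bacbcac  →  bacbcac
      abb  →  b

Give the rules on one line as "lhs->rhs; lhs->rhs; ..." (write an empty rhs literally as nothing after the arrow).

ab->; cc->

  | accacca => aacca => aaa
  | abcc => cc => ε
  | aaababc => aaabc => aac
  | aaac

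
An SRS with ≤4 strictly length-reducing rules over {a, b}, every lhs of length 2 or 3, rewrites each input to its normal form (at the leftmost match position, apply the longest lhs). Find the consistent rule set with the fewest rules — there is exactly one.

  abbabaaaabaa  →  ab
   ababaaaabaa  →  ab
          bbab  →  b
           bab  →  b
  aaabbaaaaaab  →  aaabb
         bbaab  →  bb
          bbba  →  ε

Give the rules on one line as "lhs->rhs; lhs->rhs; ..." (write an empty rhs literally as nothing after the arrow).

  | abbabaaaabaa => ababaaaabaa => abaaaabaa => abaabaa => abbaa => abaa => ab
  | ababaaaabaa => abaaaabaa => abaabaa => abbaa => abaa => ab
  | bbab => bab => b
  | bab => b

ba->; baa->b; bba->ba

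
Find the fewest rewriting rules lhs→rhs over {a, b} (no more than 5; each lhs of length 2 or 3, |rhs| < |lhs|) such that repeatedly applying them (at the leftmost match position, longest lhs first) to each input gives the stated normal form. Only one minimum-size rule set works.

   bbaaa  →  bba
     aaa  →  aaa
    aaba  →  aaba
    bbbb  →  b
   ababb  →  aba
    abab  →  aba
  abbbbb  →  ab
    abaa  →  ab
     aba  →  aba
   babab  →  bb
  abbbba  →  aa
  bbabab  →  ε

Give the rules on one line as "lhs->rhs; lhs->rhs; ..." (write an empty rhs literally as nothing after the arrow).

  | bbaaa => bba
  | aaa
  | aaba
  | bbbb => b

abb->a; baa->b; bab->ba; bbb->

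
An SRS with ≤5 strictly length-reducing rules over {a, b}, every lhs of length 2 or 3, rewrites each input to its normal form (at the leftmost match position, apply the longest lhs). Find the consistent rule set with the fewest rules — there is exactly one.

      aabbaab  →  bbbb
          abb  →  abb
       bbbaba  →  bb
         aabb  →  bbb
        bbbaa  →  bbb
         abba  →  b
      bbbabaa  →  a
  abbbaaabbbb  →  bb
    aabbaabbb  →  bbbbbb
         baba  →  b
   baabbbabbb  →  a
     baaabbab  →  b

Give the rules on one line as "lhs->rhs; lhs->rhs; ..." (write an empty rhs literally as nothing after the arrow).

  | aabbaab => bbbaab => bbbb
  | abb
  | bbbaba => bbaa => bb
  | aabb => bbb

aa->b; ba->a; baa->b; bab->a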